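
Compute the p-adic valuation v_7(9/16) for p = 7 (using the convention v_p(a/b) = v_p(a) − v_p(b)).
v_7(9/16) = 0

Factor powers of 7 from the numerator and denominator of the reduced fraction: 9 = 7^0 · 9 and 16 = 7^0 · 16. Apply v_p(a/b) = v_p(a) − v_p(b): v_7(9/16) = 0 − 0 = 0.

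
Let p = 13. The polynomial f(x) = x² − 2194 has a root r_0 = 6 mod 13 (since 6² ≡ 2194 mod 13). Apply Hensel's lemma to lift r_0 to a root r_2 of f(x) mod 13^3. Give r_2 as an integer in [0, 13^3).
r_2 = 2073 (mod 2197)

Hensel's recurrence: r_{i+1} = r_i − f(r_i)·(f′(r_i))^{-1} mod 13^{i+2}, with f′(x) = 2x. Iterate:
  r_0 = 6 (mod 13)
  r_1 = 45 (mod 169)
  r_2 = 2073 (mod 2197)
Final: r_2 = 2073, and one checks f(r_2) ≡ 0 mod 13^3.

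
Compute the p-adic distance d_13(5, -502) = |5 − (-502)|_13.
d_13(5, -502) = 1/169

Step 1 — x − y = 5 − (-502) = 507. Step 2 — v_13(507) = 2 (factor: 507 = (13^2 · 3); the sign does not affect v_p). Step 3 — |x − y|_13 = 13^{-2} = 1/169.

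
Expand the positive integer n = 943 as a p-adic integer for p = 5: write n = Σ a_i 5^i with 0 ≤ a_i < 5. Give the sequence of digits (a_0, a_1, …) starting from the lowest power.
(a_0, a_1, …) = (3, 3, 2, 2, 1)

Repeated division by 5 gives the digits low-to-high: 943 = 3 + 3·5^1 + 2·5^2 + 2·5^3 + 1·5^4. Digit sequence: (3, 3, 2, 2, 1).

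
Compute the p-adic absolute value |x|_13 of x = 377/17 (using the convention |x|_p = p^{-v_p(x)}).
|377/17|_13 = 1/13

Step 1 — compute v_13(x) by factoring powers of 13 out of the numerator and denominator: v_13(377/17) = 1. Step 2 — apply |x|_p = p^{-v_p(x)} = 13^{-1} = 1/13.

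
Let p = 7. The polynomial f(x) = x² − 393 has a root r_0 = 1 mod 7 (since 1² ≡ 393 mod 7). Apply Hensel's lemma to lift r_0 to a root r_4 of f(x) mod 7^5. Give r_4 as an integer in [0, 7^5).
r_4 = 14603 (mod 16807)

Hensel's recurrence: r_{i+1} = r_i − f(r_i)·(f′(r_i))^{-1} mod 7^{i+2}, with f′(x) = 2x. Iterate:
  r_0 = 1 (mod 7)
  r_1 = 1 (mod 49)
  r_2 = 197 (mod 343)
  r_3 = 197 (mod 2401)
  r_4 = 14603 (mod 16807)
Final: r_4 = 14603, and one checks f(r_4) ≡ 0 mod 7^5.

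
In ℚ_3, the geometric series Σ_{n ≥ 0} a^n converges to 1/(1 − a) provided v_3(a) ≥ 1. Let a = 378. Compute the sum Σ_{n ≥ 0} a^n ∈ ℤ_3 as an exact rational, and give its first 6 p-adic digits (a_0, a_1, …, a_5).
Σ a^n = 1/(1 − a) = -1/377;  first 6 digits = (1, 0, 0, 2, 1, 1)

v_3(a) = 3 ≥ 1, so the series converges in ℤ_3 to 1/(1 − a) = 1/(1 − 378) = -1/377. Expand this rational in ℤ_3: compute digits iteratively via d_i = x_i mod 3, x_{i+1} = (x_i − d_i)/3. The first 6 digits are (1, 0, 0, 2, 1, 1).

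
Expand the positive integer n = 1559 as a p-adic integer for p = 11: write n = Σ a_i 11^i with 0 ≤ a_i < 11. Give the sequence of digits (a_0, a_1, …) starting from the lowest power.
(a_0, a_1, …) = (8, 9, 1, 1)

Repeated division by 11 gives the digits low-to-high: 1559 = 8 + 9·11^1 + 1·11^2 + 1·11^3. Digit sequence: (8, 9, 1, 1).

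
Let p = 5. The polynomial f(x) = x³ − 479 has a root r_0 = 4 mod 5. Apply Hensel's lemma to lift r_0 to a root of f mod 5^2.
r_1 = 9 (mod 25)

Hensel: r_{i+1} = r_i − f(r_i)/f′(r_i) mod 5^{i+2}, where f′(x) = 3x². Iterate:
  r_0 = 4 (mod 5)
  r_1 = 9 (mod 25)
Final: r = 9 with f(r) ≡ 0 mod 5^2.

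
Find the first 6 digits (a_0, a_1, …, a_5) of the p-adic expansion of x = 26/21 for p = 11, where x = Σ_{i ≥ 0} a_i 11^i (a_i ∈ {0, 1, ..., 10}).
(a_0, …, a_5) = (7, 0, 1, 2, 4, 8)

v_11(26/21) = 0 (numerator and denominator both coprime to 11), so x ∈ ℤ_11^×. Compute digits iteratively via a_i = x_i mod 11, x_{i+1} = (x_i − a_i)/11, with x_0 = x:
  x_0 = 26/21;  a_0 = 7;  x_1 = (x_0 − 7)/11 = -11/21
  x_1 = -11/21;  a_1 = 0;  x_2 = (x_1 − 0)/11 = -1/21
  x_2 = -1/21;  a_2 = 1;  x_3 = (x_2 − 1)/11 = -2/21
  x_3 = -2/21;  a_3 = 2;  x_4 = (x_3 − 2)/11 = -4/21
  x_4 = -4/21;  a_4 = 4;  x_5 = (x_4 − 4)/11 = -8/21
  x_5 = -8/21;  a_5 = 8;  x_6 = (x_5 − 8)/11 = -16/21
Digits: (7, 0, 1, 2, 4, 8).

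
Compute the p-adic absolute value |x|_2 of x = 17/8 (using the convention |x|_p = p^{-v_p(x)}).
|17/8|_2 = 8

Step 1 — compute v_2(x) by factoring powers of 2 out of the numerator and denominator: v_2(17/8) = -3. Step 2 — apply |x|_p = p^{-v_p(x)} = 2^{3} = 8.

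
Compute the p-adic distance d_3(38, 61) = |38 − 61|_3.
d_3(38, 61) = 1

Step 1 — x − y = 38 − 61 = -23. Step 2 — v_3(-23) = 0 (factor: -23 = −(3^0 · 23); the sign does not affect v_p). Step 3 — |x − y|_3 = 3^{0} = 1.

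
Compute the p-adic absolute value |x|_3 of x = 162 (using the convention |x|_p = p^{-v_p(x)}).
|162|_3 = 1/81

Step 1 — compute v_3(x) by factoring powers of 3 out of the numerator and denominator: v_3(162) = 4. Step 2 — apply |x|_p = p^{-v_p(x)} = 3^{-4} = 1/81.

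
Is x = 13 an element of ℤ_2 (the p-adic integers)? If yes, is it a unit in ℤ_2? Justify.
x ∈ ℤ_2^× (unit); v_2(x) = 0

ℤ_2 = {x ∈ ℚ_2 : v_2(x) ≥ 0} and ℤ_2^× = {x ∈ ℤ_2 : v_2(x) = 0}. Here v_2(13) = v_2(num) − v_2(den) = 0; compare against these criteria.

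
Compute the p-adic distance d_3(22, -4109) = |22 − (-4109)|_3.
d_3(22, -4109) = 1/243

Step 1 — x − y = 22 − (-4109) = 4131. Step 2 — v_3(4131) = 5 (factor: 4131 = (3^5 · 17); the sign does not affect v_p). Step 3 — |x − y|_3 = 3^{-5} = 1/243.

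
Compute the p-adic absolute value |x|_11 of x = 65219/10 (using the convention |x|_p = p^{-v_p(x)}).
|65219/10|_11 = 1/1331

Step 1 — compute v_11(x) by factoring powers of 11 out of the numerator and denominator: v_11(65219/10) = 3. Step 2 — apply |x|_p = p^{-v_p(x)} = 11^{-3} = 1/1331.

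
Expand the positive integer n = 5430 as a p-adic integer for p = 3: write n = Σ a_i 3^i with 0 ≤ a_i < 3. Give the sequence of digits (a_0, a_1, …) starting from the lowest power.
(a_0, a_1, …) = (0, 1, 0, 0, 1, 1, 1, 2)

Repeated division by 3 gives the digits low-to-high: 5430 = 1·3^1 + 1·3^4 + 1·3^5 + 1·3^6 + 2·3^7. Digit sequence: (0, 1, 0, 0, 1, 1, 1, 2).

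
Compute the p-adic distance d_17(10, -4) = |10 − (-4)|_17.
d_17(10, -4) = 1

Step 1 — x − y = 10 − (-4) = 14. Step 2 — v_17(14) = 0 (factor: 14 = (17^0 · 14); the sign does not affect v_p). Step 3 — |x − y|_17 = 17^{0} = 1.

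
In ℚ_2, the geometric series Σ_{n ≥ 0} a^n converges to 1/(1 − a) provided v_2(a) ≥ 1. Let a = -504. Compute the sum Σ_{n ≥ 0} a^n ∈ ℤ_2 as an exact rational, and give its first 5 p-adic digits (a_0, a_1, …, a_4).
Σ a^n = 1/(1 − a) = 1/505;  first 5 digits = (1, 0, 0, 1, 0)

v_2(a) = 3 ≥ 1, so the series converges in ℤ_2 to 1/(1 − a) = 1/(1 − (-504)) = 1/505. Expand this rational in ℤ_2: compute digits iteratively via d_i = x_i mod 2, x_{i+1} = (x_i − d_i)/2. The first 5 digits are (1, 0, 0, 1, 0).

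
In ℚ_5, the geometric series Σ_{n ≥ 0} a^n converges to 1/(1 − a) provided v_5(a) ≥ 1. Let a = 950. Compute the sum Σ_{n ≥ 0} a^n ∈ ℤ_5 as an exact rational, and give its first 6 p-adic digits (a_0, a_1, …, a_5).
Σ a^n = 1/(1 − a) = -1/949;  first 6 digits = (1, 0, 3, 2, 0, 4)

v_5(a) = 2 ≥ 1, so the series converges in ℤ_5 to 1/(1 − a) = 1/(1 − 950) = -1/949. Expand this rational in ℤ_5: compute digits iteratively via d_i = x_i mod 5, x_{i+1} = (x_i − d_i)/5. The first 6 digits are (1, 0, 3, 2, 0, 4).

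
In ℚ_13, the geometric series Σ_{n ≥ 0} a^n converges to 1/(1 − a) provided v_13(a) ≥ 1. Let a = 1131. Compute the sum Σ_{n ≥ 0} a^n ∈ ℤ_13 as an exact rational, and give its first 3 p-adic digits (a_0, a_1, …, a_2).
Σ a^n = 1/(1 − a) = -1/1130;  first 3 digits = (1, 9, 9)

v_13(a) = 1 ≥ 1, so the series converges in ℤ_13 to 1/(1 − a) = 1/(1 − 1131) = -1/1130. Expand this rational in ℤ_13: compute digits iteratively via d_i = x_i mod 13, x_{i+1} = (x_i − d_i)/13. The first 3 digits are (1, 9, 9).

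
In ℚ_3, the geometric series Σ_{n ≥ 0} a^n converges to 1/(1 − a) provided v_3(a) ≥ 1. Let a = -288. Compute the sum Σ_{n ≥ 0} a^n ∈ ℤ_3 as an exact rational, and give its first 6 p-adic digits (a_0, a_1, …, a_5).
Σ a^n = 1/(1 − a) = 1/289;  first 6 digits = (1, 0, 1, 1, 0, 1)

v_3(a) = 2 ≥ 1, so the series converges in ℤ_3 to 1/(1 − a) = 1/(1 − (-288)) = 1/289. Expand this rational in ℤ_3: compute digits iteratively via d_i = x_i mod 3, x_{i+1} = (x_i − d_i)/3. The first 6 digits are (1, 0, 1, 1, 0, 1).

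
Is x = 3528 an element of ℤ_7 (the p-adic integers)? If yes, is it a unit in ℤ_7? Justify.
x ∈ ℤ_7 but not a unit; v_7(x) = 2 > 0

ℤ_7 = {x ∈ ℚ_7 : v_7(x) ≥ 0} and ℤ_7^× = {x ∈ ℤ_7 : v_7(x) = 0}. Here v_7(3528) = v_7(num) − v_7(den) = 2; compare against these criteria.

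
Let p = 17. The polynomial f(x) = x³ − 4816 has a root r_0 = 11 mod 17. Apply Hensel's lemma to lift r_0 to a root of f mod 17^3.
r_2 = 2085 (mod 4913)

Hensel: r_{i+1} = r_i − f(r_i)/f′(r_i) mod 17^{i+2}, where f′(x) = 3x². Iterate:
  r_0 = 11 (mod 17)
  r_1 = 62 (mod 289)
  r_2 = 2085 (mod 4913)
Final: r = 2085 with f(r) ≡ 0 mod 17^3.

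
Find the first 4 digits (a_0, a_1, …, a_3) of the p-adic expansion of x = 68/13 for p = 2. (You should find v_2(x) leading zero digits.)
(a_0, …, a_3) = (0, 0, 1, 0)

v_2(68/13) = 2, so a_0 = ... = a_1 = 0. Factor out: x = 2^2 · u with u = 17/13 a unit in ℤ_2. Expand u iteratively via a_{v+i} = u_i mod 2, u_{i+1} = (u_i − a_{v+i})/2:
  u_0 = 17/13;  a_2 = 1;  u_1 = (u_0 − 1)/2 = 2/13
  u_1 = 2/13;  a_3 = 0;  u_2 = (u_1 − 0)/2 = 1/13
Digits: (0, 0, 1, 0).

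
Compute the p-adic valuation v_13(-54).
v_13(-54) = 0

v_13(n) is the largest exponent k such that 13^k divides n. Factor out: -54 = -13^0 · 54. (Sign doesn't affect v_p.) So v_13(-54) = 0.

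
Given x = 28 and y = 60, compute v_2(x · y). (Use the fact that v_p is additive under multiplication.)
v_2(1680) = 4

v_p(x) = 2 (factor: 28 = 2^2 · 7); v_p(y) = 2 (factor: 60 = 2^2 · 15). Additivity: v_p(xy) = v_p(x) + v_p(y) = 2 + 2 = 4. (Direct check: xy = 1680 = 2^4 · (105).)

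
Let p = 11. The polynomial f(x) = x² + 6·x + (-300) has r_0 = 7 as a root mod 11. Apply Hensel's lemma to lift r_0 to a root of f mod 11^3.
r_2 = 1052 (mod 1331)

Hensel: r_{i+1} = r_i − f(r_i)·(f′(r_i))^{-1} mod 11^{i+2}, f′(x) = 2x + 6. Iterate:
  r_0 = 7 (mod 11)
  r_1 = 84 (mod 121)
  r_2 = 1052 (mod 1331)
Final: r = 1052 satisfies f(r) ≡ 0 mod 11^3.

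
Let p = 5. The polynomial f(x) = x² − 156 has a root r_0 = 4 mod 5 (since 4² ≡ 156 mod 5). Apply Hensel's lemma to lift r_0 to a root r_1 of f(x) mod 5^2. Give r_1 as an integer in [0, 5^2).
r_1 = 9 (mod 25)

Hensel's recurrence: r_{i+1} = r_i − f(r_i)·(f′(r_i))^{-1} mod 5^{i+2}, with f′(x) = 2x. Iterate:
  r_0 = 4 (mod 5)
  r_1 = 9 (mod 25)
Final: r_1 = 9, and one checks f(r_1) ≡ 0 mod 5^2.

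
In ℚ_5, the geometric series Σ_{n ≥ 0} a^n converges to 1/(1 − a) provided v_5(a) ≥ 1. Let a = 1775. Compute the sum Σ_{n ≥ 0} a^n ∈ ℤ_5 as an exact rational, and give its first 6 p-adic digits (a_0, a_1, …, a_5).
Σ a^n = 1/(1 − a) = -1/1774;  first 6 digits = (1, 0, 1, 4, 3, 3)

v_5(a) = 2 ≥ 1, so the series converges in ℤ_5 to 1/(1 − a) = 1/(1 − 1775) = -1/1774. Expand this rational in ℤ_5: compute digits iteratively via d_i = x_i mod 5, x_{i+1} = (x_i − d_i)/5. The first 6 digits are (1, 0, 1, 4, 3, 3).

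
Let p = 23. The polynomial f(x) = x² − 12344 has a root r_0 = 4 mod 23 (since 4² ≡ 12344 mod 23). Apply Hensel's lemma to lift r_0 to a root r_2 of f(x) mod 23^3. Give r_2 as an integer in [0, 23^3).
r_2 = 7364 (mod 12167)

Hensel's recurrence: r_{i+1} = r_i − f(r_i)·(f′(r_i))^{-1} mod 23^{i+2}, with f′(x) = 2x. Iterate:
  r_0 = 4 (mod 23)
  r_1 = 487 (mod 529)
  r_2 = 7364 (mod 12167)
Final: r_2 = 7364, and one checks f(r_2) ≡ 0 mod 23^3.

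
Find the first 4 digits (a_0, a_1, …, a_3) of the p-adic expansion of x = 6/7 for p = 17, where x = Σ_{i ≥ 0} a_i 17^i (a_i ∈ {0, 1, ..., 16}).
(a_0, …, a_3) = (13, 9, 14, 4)

v_17(6/7) = 0 (numerator and denominator both coprime to 17), so x ∈ ℤ_17^×. Compute digits iteratively via a_i = x_i mod 17, x_{i+1} = (x_i − a_i)/17, with x_0 = x:
  x_0 = 6/7;  a_0 = 13;  x_1 = (x_0 − 13)/17 = -5/7
  x_1 = -5/7;  a_1 = 9;  x_2 = (x_1 − 9)/17 = -4/7
  x_2 = -4/7;  a_2 = 14;  x_3 = (x_2 − 14)/17 = -6/7
  x_3 = -6/7;  a_3 = 4;  x_4 = (x_3 − 4)/17 = -2/7
Digits: (13, 9, 14, 4).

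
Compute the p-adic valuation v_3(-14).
v_3(-14) = 0

v_3(n) is the largest exponent k such that 3^k divides n. Factor out: -14 = -3^0 · 14. (Sign doesn't affect v_p.) So v_3(-14) = 0.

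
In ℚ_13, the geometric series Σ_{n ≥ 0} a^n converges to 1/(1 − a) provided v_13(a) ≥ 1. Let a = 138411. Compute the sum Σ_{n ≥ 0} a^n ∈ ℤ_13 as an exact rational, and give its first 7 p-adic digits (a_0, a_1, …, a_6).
Σ a^n = 1/(1 − a) = -1/138410;  first 7 digits = (1, 0, 0, 11, 4, 0, 4)

v_13(a) = 3 ≥ 1, so the series converges in ℤ_13 to 1/(1 − a) = 1/(1 − 138411) = -1/138410. Expand this rational in ℤ_13: compute digits iteratively via d_i = x_i mod 13, x_{i+1} = (x_i − d_i)/13. The first 7 digits are (1, 0, 0, 11, 4, 0, 4).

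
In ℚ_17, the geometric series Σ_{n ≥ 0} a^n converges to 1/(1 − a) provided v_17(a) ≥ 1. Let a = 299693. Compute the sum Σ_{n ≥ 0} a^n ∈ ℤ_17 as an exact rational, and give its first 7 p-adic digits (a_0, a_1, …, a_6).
Σ a^n = 1/(1 − a) = -1/299692;  first 7 digits = (1, 0, 0, 10, 3, 0, 15)

v_17(a) = 3 ≥ 1, so the series converges in ℤ_17 to 1/(1 − a) = 1/(1 − 299693) = -1/299692. Expand this rational in ℤ_17: compute digits iteratively via d_i = x_i mod 17, x_{i+1} = (x_i − d_i)/17. The first 7 digits are (1, 0, 0, 10, 3, 0, 15).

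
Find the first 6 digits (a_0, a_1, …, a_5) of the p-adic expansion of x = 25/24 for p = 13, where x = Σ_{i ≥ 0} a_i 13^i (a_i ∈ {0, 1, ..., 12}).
(a_0, …, a_5) = (7, 12, 5, 12, 5, 12)

v_13(25/24) = 0 (numerator and denominator both coprime to 13), so x ∈ ℤ_13^×. Compute digits iteratively via a_i = x_i mod 13, x_{i+1} = (x_i − a_i)/13, with x_0 = x:
  x_0 = 25/24;  a_0 = 7;  x_1 = (x_0 − 7)/13 = -11/24
  x_1 = -11/24;  a_1 = 12;  x_2 = (x_1 − 12)/13 = -23/24
  x_2 = -23/24;  a_2 = 5;  x_3 = (x_2 − 5)/13 = -11/24
  x_3 = -11/24;  a_3 = 12;  x_4 = (x_3 − 12)/13 = -23/24
  x_4 = -23/24;  a_4 = 5;  x_5 = (x_4 − 5)/13 = -11/24
  x_5 = -11/24;  a_5 = 12;  x_6 = (x_5 − 12)/13 = -23/24
Digits: (7, 12, 5, 12, 5, 12).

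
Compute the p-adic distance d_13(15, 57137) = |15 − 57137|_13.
d_13(15, 57137) = 1/28561

Step 1 — x − y = 15 − 57137 = -57122. Step 2 — v_13(-57122) = 4 (factor: -57122 = −(13^4 · 2); the sign does not affect v_p). Step 3 — |x − y|_13 = 13^{-4} = 1/28561.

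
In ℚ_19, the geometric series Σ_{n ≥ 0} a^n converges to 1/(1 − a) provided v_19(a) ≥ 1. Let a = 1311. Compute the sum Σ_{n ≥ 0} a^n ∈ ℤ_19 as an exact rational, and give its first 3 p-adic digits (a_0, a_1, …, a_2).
Σ a^n = 1/(1 − a) = -1/1310;  first 3 digits = (1, 12, 14)

v_19(a) = 1 ≥ 1, so the series converges in ℤ_19 to 1/(1 − a) = 1/(1 − 1311) = -1/1310. Expand this rational in ℤ_19: compute digits iteratively via d_i = x_i mod 19, x_{i+1} = (x_i − d_i)/19. The first 3 digits are (1, 12, 14).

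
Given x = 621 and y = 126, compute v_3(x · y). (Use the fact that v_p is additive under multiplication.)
v_3(78246) = 5

v_p(x) = 3 (factor: 621 = 3^3 · 23); v_p(y) = 2 (factor: 126 = 3^2 · 14). Additivity: v_p(xy) = v_p(x) + v_p(y) = 3 + 2 = 5. (Direct check: xy = 78246 = 3^5 · (322).)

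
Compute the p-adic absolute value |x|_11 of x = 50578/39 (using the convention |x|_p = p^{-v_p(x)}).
|50578/39|_11 = 1/1331

Step 1 — compute v_11(x) by factoring powers of 11 out of the numerator and denominator: v_11(50578/39) = 3. Step 2 — apply |x|_p = p^{-v_p(x)} = 11^{-3} = 1/1331.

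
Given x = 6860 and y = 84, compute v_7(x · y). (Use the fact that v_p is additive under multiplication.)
v_7(576240) = 4

v_p(x) = 3 (factor: 6860 = 7^3 · 20); v_p(y) = 1 (factor: 84 = 7^1 · 12). Additivity: v_p(xy) = v_p(x) + v_p(y) = 3 + 1 = 4. (Direct check: xy = 576240 = 7^4 · (240).)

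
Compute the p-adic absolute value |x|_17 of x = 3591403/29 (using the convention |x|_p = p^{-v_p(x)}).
|3591403/29|_17 = 1/83521

Step 1 — compute v_17(x) by factoring powers of 17 out of the numerator and denominator: v_17(3591403/29) = 4. Step 2 — apply |x|_p = p^{-v_p(x)} = 17^{-4} = 1/83521.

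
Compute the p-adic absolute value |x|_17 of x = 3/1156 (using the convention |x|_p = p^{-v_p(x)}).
|3/1156|_17 = 289

Step 1 — compute v_17(x) by factoring powers of 17 out of the numerator and denominator: v_17(3/1156) = -2. Step 2 — apply |x|_p = p^{-v_p(x)} = 17^{2} = 289.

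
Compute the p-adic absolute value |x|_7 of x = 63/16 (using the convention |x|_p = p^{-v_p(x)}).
|63/16|_7 = 1/7

Step 1 — compute v_7(x) by factoring powers of 7 out of the numerator and denominator: v_7(63/16) = 1. Step 2 — apply |x|_p = p^{-v_p(x)} = 7^{-1} = 1/7.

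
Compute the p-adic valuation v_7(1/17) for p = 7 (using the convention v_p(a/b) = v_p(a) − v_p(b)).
v_7(1/17) = 0

Factor powers of 7 from the numerator and denominator of the reduced fraction: 1 = 7^0 · 1 and 17 = 7^0 · 17. Apply v_p(a/b) = v_p(a) − v_p(b): v_7(1/17) = 0 − 0 = 0.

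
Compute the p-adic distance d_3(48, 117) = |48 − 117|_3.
d_3(48, 117) = 1/3

Step 1 — x − y = 48 − 117 = -69. Step 2 — v_3(-69) = 1 (factor: -69 = −(3^1 · 23); the sign does not affect v_p). Step 3 — |x − y|_3 = 3^{-1} = 1/3.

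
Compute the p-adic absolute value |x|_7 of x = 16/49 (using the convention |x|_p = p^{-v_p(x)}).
|16/49|_7 = 49

Step 1 — compute v_7(x) by factoring powers of 7 out of the numerator and denominator: v_7(16/49) = -2. Step 2 — apply |x|_p = p^{-v_p(x)} = 7^{2} = 49.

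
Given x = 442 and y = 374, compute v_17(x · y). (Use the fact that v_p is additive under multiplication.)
v_17(165308) = 2

v_p(x) = 1 (factor: 442 = 17^1 · 26); v_p(y) = 1 (factor: 374 = 17^1 · 22). Additivity: v_p(xy) = v_p(x) + v_p(y) = 1 + 1 = 2. (Direct check: xy = 165308 = 17^2 · (572).)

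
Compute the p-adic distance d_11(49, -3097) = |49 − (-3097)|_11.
d_11(49, -3097) = 1/121

Step 1 — x − y = 49 − (-3097) = 3146. Step 2 — v_11(3146) = 2 (factor: 3146 = (11^2 · 26); the sign does not affect v_p). Step 3 — |x − y|_11 = 11^{-2} = 1/121.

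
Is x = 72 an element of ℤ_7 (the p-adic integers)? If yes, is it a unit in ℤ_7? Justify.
x ∈ ℤ_7^× (unit); v_7(x) = 0

ℤ_7 = {x ∈ ℚ_7 : v_7(x) ≥ 0} and ℤ_7^× = {x ∈ ℤ_7 : v_7(x) = 0}. Here v_7(72) = v_7(num) − v_7(den) = 0; compare against these criteria.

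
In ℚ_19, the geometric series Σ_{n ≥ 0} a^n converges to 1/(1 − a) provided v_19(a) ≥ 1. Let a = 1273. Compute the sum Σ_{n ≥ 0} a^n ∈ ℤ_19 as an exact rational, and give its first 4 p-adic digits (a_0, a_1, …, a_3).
Σ a^n = 1/(1 − a) = -1/1272;  first 4 digits = (1, 10, 8, 1)

v_19(a) = 1 ≥ 1, so the series converges in ℤ_19 to 1/(1 − a) = 1/(1 − 1273) = -1/1272. Expand this rational in ℤ_19: compute digits iteratively via d_i = x_i mod 19, x_{i+1} = (x_i − d_i)/19. The first 4 digits are (1, 10, 8, 1).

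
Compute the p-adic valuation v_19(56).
v_19(56) = 0

v_19(n) is the largest exponent k such that 19^k divides n. Factor out: 56 = 19^0 · 56. (Sign doesn't affect v_p.) So v_19(56) = 0.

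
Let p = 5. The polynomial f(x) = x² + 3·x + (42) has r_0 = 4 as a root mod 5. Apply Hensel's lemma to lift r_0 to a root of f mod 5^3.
r_2 = 109 (mod 125)

Hensel: r_{i+1} = r_i − f(r_i)·(f′(r_i))^{-1} mod 5^{i+2}, f′(x) = 2x + 3. Iterate:
  r_0 = 4 (mod 5)
  r_1 = 9 (mod 25)
  r_2 = 109 (mod 125)
Final: r = 109 satisfies f(r) ≡ 0 mod 5^3.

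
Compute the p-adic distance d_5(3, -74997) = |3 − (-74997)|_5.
d_5(3, -74997) = 1/3125

Step 1 — x − y = 3 − (-74997) = 75000. Step 2 — v_5(75000) = 5 (factor: 75000 = (5^5 · 24); the sign does not affect v_p). Step 3 — |x − y|_5 = 5^{-5} = 1/3125.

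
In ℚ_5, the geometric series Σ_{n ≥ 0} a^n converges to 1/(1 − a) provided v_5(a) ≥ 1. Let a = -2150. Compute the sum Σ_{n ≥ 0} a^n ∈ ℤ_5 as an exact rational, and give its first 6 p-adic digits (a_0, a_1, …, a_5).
Σ a^n = 1/(1 − a) = 1/2151;  first 6 digits = (1, 0, 4, 2, 2, 3)

v_5(a) = 2 ≥ 1, so the series converges in ℤ_5 to 1/(1 − a) = 1/(1 − (-2150)) = 1/2151. Expand this rational in ℤ_5: compute digits iteratively via d_i = x_i mod 5, x_{i+1} = (x_i − d_i)/5. The first 6 digits are (1, 0, 4, 2, 2, 3).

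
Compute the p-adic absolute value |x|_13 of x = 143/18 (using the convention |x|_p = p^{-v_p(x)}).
|143/18|_13 = 1/13

Step 1 — compute v_13(x) by factoring powers of 13 out of the numerator and denominator: v_13(143/18) = 1. Step 2 — apply |x|_p = p^{-v_p(x)} = 13^{-1} = 1/13.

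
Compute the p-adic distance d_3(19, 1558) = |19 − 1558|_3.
d_3(19, 1558) = 1/81

Step 1 — x − y = 19 − 1558 = -1539. Step 2 — v_3(-1539) = 4 (factor: -1539 = −(3^4 · 19); the sign does not affect v_p). Step 3 — |x − y|_3 = 3^{-4} = 1/81.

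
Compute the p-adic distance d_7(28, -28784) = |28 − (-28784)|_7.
d_7(28, -28784) = 1/2401

Step 1 — x − y = 28 − (-28784) = 28812. Step 2 — v_7(28812) = 4 (factor: 28812 = (7^4 · 12); the sign does not affect v_p). Step 3 — |x − y|_7 = 7^{-4} = 1/2401.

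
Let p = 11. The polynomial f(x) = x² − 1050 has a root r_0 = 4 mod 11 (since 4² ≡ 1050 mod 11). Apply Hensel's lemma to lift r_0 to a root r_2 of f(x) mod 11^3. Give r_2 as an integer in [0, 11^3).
r_2 = 1071 (mod 1331)

Hensel's recurrence: r_{i+1} = r_i − f(r_i)·(f′(r_i))^{-1} mod 11^{i+2}, with f′(x) = 2x. Iterate:
  r_0 = 4 (mod 11)
  r_1 = 103 (mod 121)
  r_2 = 1071 (mod 1331)
Final: r_2 = 1071, and one checks f(r_2) ≡ 0 mod 11^3.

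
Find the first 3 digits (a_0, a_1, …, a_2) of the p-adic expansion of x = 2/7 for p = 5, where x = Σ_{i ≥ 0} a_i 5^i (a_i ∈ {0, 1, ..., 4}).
(a_0, …, a_2) = (1, 2, 1)

v_5(2/7) = 0 (numerator and denominator both coprime to 5), so x ∈ ℤ_5^×. Compute digits iteratively via a_i = x_i mod 5, x_{i+1} = (x_i − a_i)/5, with x_0 = x:
  x_0 = 2/7;  a_0 = 1;  x_1 = (x_0 − 1)/5 = -1/7
  x_1 = -1/7;  a_1 = 2;  x_2 = (x_1 − 2)/5 = -3/7
  x_2 = -3/7;  a_2 = 1;  x_3 = (x_2 − 1)/5 = -2/7
Digits: (1, 2, 1).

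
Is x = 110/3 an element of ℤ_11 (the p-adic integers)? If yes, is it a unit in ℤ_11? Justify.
x ∈ ℤ_11 but not a unit; v_11(x) = 1 > 0

ℤ_11 = {x ∈ ℚ_11 : v_11(x) ≥ 0} and ℤ_11^× = {x ∈ ℤ_11 : v_11(x) = 0}. Here v_11(110/3) = v_11(num) − v_11(den) = 1; compare against these criteria.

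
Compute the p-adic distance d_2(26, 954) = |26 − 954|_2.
d_2(26, 954) = 1/32

Step 1 — x − y = 26 − 954 = -928. Step 2 — v_2(-928) = 5 (factor: -928 = −(2^5 · 29); the sign does not affect v_p). Step 3 — |x − y|_2 = 2^{-5} = 1/32.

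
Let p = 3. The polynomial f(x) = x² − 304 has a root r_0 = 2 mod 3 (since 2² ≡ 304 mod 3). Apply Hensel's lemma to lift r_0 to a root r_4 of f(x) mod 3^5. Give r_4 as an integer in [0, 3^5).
r_4 = 122 (mod 243)

Hensel's recurrence: r_{i+1} = r_i − f(r_i)·(f′(r_i))^{-1} mod 3^{i+2}, with f′(x) = 2x. Iterate:
  r_0 = 2 (mod 3)
  r_1 = 5 (mod 9)
  r_2 = 14 (mod 27)
  r_3 = 41 (mod 81)
  r_4 = 122 (mod 243)
Final: r_4 = 122, and one checks f(r_4) ≡ 0 mod 3^5.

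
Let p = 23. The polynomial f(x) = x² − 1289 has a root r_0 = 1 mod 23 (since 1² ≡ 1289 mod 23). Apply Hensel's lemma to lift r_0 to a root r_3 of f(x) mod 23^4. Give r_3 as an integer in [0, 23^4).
r_3 = 133953 (mod 279841)

Hensel's recurrence: r_{i+1} = r_i − f(r_i)·(f′(r_i))^{-1} mod 23^{i+2}, with f′(x) = 2x. Iterate:
  r_0 = 1 (mod 23)
  r_1 = 116 (mod 529)
  r_2 = 116 (mod 12167)
  r_3 = 133953 (mod 279841)
Final: r_3 = 133953, and one checks f(r_3) ≡ 0 mod 23^4.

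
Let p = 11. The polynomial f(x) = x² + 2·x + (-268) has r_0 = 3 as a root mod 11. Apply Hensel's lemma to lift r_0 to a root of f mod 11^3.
r_2 = 1290 (mod 1331)

Hensel: r_{i+1} = r_i − f(r_i)·(f′(r_i))^{-1} mod 11^{i+2}, f′(x) = 2x + 2. Iterate:
  r_0 = 3 (mod 11)
  r_1 = 80 (mod 121)
  r_2 = 1290 (mod 1331)
Final: r = 1290 satisfies f(r) ≡ 0 mod 11^3.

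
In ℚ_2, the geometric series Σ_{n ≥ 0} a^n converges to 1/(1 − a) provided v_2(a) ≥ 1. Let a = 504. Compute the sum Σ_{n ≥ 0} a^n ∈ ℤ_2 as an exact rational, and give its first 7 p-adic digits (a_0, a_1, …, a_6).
Σ a^n = 1/(1 − a) = -1/503;  first 7 digits = (1, 0, 0, 1, 1, 1, 0)

v_2(a) = 3 ≥ 1, so the series converges in ℤ_2 to 1/(1 − a) = 1/(1 − 504) = -1/503. Expand this rational in ℤ_2: compute digits iteratively via d_i = x_i mod 2, x_{i+1} = (x_i − d_i)/2. The first 7 digits are (1, 0, 0, 1, 1, 1, 0).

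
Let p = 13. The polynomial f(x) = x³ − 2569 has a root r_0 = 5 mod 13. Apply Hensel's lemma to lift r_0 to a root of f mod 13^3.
r_2 = 1162 (mod 2197)

Hensel: r_{i+1} = r_i − f(r_i)/f′(r_i) mod 13^{i+2}, where f′(x) = 3x². Iterate:
  r_0 = 5 (mod 13)
  r_1 = 148 (mod 169)
  r_2 = 1162 (mod 2197)
Final: r = 1162 with f(r) ≡ 0 mod 13^3.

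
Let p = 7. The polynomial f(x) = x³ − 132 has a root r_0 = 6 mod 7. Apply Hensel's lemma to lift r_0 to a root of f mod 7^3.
r_2 = 27 (mod 343)

Hensel: r_{i+1} = r_i − f(r_i)/f′(r_i) mod 7^{i+2}, where f′(x) = 3x². Iterate:
  r_0 = 6 (mod 7)
  r_1 = 27 (mod 49)
  r_2 = 27 (mod 343)
Final: r = 27 with f(r) ≡ 0 mod 7^3.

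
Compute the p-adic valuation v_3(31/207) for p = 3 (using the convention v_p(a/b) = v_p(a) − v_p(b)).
v_3(31/207) = -2

Factor powers of 3 from the numerator and denominator of the reduced fraction: 31 = 3^0 · 31 and 207 = 3^2 · 23. Apply v_p(a/b) = v_p(a) − v_p(b): v_3(31/207) = 0 − 2 = -2.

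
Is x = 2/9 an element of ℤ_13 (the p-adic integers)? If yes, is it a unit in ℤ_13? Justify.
x ∈ ℤ_13^× (unit); v_13(x) = 0

ℤ_13 = {x ∈ ℚ_13 : v_13(x) ≥ 0} and ℤ_13^× = {x ∈ ℤ_13 : v_13(x) = 0}. Here v_13(2/9) = v_13(num) − v_13(den) = 0; compare against these criteria.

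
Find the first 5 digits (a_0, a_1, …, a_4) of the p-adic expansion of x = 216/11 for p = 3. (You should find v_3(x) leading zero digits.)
(a_0, …, a_4) = (0, 0, 0, 1, 1)

v_3(216/11) = 3, so a_0 = ... = a_2 = 0. Factor out: x = 3^3 · u with u = 8/11 a unit in ℤ_3. Expand u iteratively via a_{v+i} = u_i mod 3, u_{i+1} = (u_i − a_{v+i})/3:
  u_0 = 8/11;  a_3 = 1;  u_1 = (u_0 − 1)/3 = -1/11
  u_1 = -1/11;  a_4 = 1;  u_2 = (u_1 − 1)/3 = -4/11
Digits: (0, 0, 0, 1, 1).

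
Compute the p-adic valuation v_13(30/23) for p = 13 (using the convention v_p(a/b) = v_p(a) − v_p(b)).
v_13(30/23) = 0

Factor powers of 13 from the numerator and denominator of the reduced fraction: 30 = 13^0 · 30 and 23 = 13^0 · 23. Apply v_p(a/b) = v_p(a) − v_p(b): v_13(30/23) = 0 − 0 = 0.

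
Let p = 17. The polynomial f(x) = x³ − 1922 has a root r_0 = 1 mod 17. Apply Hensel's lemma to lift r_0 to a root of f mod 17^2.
r_1 = 256 (mod 289)

Hensel: r_{i+1} = r_i − f(r_i)/f′(r_i) mod 17^{i+2}, where f′(x) = 3x². Iterate:
  r_0 = 1 (mod 17)
  r_1 = 256 (mod 289)
Final: r = 256 with f(r) ≡ 0 mod 17^2.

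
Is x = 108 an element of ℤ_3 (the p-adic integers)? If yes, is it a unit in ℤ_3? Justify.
x ∈ ℤ_3 but not a unit; v_3(x) = 3 > 0

ℤ_3 = {x ∈ ℚ_3 : v_3(x) ≥ 0} and ℤ_3^× = {x ∈ ℤ_3 : v_3(x) = 0}. Here v_3(108) = v_3(num) − v_3(den) = 3; compare against these criteria.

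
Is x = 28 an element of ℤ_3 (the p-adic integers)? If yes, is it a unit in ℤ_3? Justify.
x ∈ ℤ_3^× (unit); v_3(x) = 0

ℤ_3 = {x ∈ ℚ_3 : v_3(x) ≥ 0} and ℤ_3^× = {x ∈ ℤ_3 : v_3(x) = 0}. Here v_3(28) = v_3(num) − v_3(den) = 0; compare against these criteria.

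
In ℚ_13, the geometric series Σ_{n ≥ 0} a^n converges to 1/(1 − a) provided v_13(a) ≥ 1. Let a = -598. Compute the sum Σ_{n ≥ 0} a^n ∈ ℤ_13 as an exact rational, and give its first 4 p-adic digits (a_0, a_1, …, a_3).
Σ a^n = 1/(1 − a) = 1/599;  first 4 digits = (1, 6, 6, 1)

v_13(a) = 1 ≥ 1, so the series converges in ℤ_13 to 1/(1 − a) = 1/(1 − (-598)) = 1/599. Expand this rational in ℤ_13: compute digits iteratively via d_i = x_i mod 13, x_{i+1} = (x_i − d_i)/13. The first 4 digits are (1, 6, 6, 1).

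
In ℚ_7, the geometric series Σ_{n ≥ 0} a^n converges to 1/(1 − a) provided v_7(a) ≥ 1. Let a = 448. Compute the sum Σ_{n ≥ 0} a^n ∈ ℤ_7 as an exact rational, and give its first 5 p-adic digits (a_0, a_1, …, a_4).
Σ a^n = 1/(1 − a) = -1/447;  first 5 digits = (1, 1, 3, 6, 6)

v_7(a) = 1 ≥ 1, so the series converges in ℤ_7 to 1/(1 − a) = 1/(1 − 448) = -1/447. Expand this rational in ℤ_7: compute digits iteratively via d_i = x_i mod 7, x_{i+1} = (x_i − d_i)/7. The first 5 digits are (1, 1, 3, 6, 6).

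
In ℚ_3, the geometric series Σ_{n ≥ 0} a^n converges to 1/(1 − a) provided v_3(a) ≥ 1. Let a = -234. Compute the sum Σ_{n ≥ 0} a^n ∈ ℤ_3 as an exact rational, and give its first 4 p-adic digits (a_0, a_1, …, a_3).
Σ a^n = 1/(1 − a) = 1/235;  first 4 digits = (1, 0, 1, 0)

v_3(a) = 2 ≥ 1, so the series converges in ℤ_3 to 1/(1 − a) = 1/(1 − (-234)) = 1/235. Expand this rational in ℤ_3: compute digits iteratively via d_i = x_i mod 3, x_{i+1} = (x_i − d_i)/3. The first 4 digits are (1, 0, 1, 0).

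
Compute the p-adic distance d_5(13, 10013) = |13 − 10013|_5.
d_5(13, 10013) = 1/625

Step 1 — x − y = 13 − 10013 = -10000. Step 2 — v_5(-10000) = 4 (factor: -10000 = −(5^4 · 16); the sign does not affect v_p). Step 3 — |x − y|_5 = 5^{-4} = 1/625.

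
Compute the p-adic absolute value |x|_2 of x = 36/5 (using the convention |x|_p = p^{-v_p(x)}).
|36/5|_2 = 1/4

Step 1 — compute v_2(x) by factoring powers of 2 out of the numerator and denominator: v_2(36/5) = 2. Step 2 — apply |x|_p = p^{-v_p(x)} = 2^{-2} = 1/4.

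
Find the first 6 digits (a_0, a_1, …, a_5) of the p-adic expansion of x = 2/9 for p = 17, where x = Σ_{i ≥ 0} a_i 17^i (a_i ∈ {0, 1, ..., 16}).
(a_0, …, a_5) = (4, 13, 3, 13, 3, 13)

v_17(2/9) = 0 (numerator and denominator both coprime to 17), so x ∈ ℤ_17^×. Compute digits iteratively via a_i = x_i mod 17, x_{i+1} = (x_i − a_i)/17, with x_0 = x:
  x_0 = 2/9;  a_0 = 4;  x_1 = (x_0 − 4)/17 = -2/9
  x_1 = -2/9;  a_1 = 13;  x_2 = (x_1 − 13)/17 = -7/9
  x_2 = -7/9;  a_2 = 3;  x_3 = (x_2 − 3)/17 = -2/9
  x_3 = -2/9;  a_3 = 13;  x_4 = (x_3 − 13)/17 = -7/9
  x_4 = -7/9;  a_4 = 3;  x_5 = (x_4 − 3)/17 = -2/9
  x_5 = -2/9;  a_5 = 13;  x_6 = (x_5 − 13)/17 = -7/9
Digits: (4, 13, 3, 13, 3, 13).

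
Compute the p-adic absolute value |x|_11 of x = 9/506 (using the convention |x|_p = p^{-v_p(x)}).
|9/506|_11 = 11

Step 1 — compute v_11(x) by factoring powers of 11 out of the numerator and denominator: v_11(9/506) = -1. Step 2 — apply |x|_p = p^{-v_p(x)} = 11^{1} = 11.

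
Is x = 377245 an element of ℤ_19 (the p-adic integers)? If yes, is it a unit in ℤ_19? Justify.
x ∈ ℤ_19 but not a unit; v_19(x) = 3 > 0

ℤ_19 = {x ∈ ℚ_19 : v_19(x) ≥ 0} and ℤ_19^× = {x ∈ ℤ_19 : v_19(x) = 0}. Here v_19(377245) = v_19(num) − v_19(den) = 3; compare against these criteria.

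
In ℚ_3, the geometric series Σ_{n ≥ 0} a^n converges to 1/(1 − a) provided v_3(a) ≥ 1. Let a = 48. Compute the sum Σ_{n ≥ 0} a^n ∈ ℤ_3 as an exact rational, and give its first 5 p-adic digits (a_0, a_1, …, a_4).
Σ a^n = 1/(1 − a) = -1/47;  first 5 digits = (1, 1, 0, 1, 0)

v_3(a) = 1 ≥ 1, so the series converges in ℤ_3 to 1/(1 − a) = 1/(1 − 48) = -1/47. Expand this rational in ℤ_3: compute digits iteratively via d_i = x_i mod 3, x_{i+1} = (x_i − d_i)/3. The first 5 digits are (1, 1, 0, 1, 0).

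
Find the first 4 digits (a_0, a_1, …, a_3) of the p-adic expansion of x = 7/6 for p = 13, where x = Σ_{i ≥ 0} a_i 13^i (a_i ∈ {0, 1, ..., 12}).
(a_0, …, a_3) = (12, 10, 10, 10)

v_13(7/6) = 0 (numerator and denominator both coprime to 13), so x ∈ ℤ_13^×. Compute digits iteratively via a_i = x_i mod 13, x_{i+1} = (x_i − a_i)/13, with x_0 = x:
  x_0 = 7/6;  a_0 = 12;  x_1 = (x_0 − 12)/13 = -5/6
  x_1 = -5/6;  a_1 = 10;  x_2 = (x_1 − 10)/13 = -5/6
  x_2 = -5/6;  a_2 = 10;  x_3 = (x_2 − 10)/13 = -5/6
  x_3 = -5/6;  a_3 = 10;  x_4 = (x_3 − 10)/13 = -5/6
Digits: (12, 10, 10, 10).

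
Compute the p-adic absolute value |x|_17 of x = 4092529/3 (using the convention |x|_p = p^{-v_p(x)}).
|4092529/3|_17 = 1/83521

Step 1 — compute v_17(x) by factoring powers of 17 out of the numerator and denominator: v_17(4092529/3) = 4. Step 2 — apply |x|_p = p^{-v_p(x)} = 17^{-4} = 1/83521.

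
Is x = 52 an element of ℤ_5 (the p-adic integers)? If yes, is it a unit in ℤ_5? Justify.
x ∈ ℤ_5^× (unit); v_5(x) = 0

ℤ_5 = {x ∈ ℚ_5 : v_5(x) ≥ 0} and ℤ_5^× = {x ∈ ℤ_5 : v_5(x) = 0}. Here v_5(52) = v_5(num) − v_5(den) = 0; compare against these criteria.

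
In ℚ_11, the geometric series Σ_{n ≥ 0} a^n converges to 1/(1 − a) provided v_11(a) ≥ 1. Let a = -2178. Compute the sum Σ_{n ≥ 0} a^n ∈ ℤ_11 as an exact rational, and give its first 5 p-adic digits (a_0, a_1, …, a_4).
Σ a^n = 1/(1 − a) = 1/2179;  first 5 digits = (1, 0, 4, 9, 4)

v_11(a) = 2 ≥ 1, so the series converges in ℤ_11 to 1/(1 − a) = 1/(1 − (-2178)) = 1/2179. Expand this rational in ℤ_11: compute digits iteratively via d_i = x_i mod 11, x_{i+1} = (x_i − d_i)/11. The first 5 digits are (1, 0, 4, 9, 4).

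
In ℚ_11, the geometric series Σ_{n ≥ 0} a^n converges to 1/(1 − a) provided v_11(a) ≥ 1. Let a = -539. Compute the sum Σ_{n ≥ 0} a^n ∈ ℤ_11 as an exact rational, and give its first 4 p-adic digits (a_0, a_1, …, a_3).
Σ a^n = 1/(1 − a) = 1/540;  first 4 digits = (1, 6, 9, 4)

v_11(a) = 1 ≥ 1, so the series converges in ℤ_11 to 1/(1 − a) = 1/(1 − (-539)) = 1/540. Expand this rational in ℤ_11: compute digits iteratively via d_i = x_i mod 11, x_{i+1} = (x_i − d_i)/11. The first 4 digits are (1, 6, 9, 4).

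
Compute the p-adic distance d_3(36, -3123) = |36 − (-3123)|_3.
d_3(36, -3123) = 1/243

Step 1 — x − y = 36 − (-3123) = 3159. Step 2 — v_3(3159) = 5 (factor: 3159 = (3^5 · 13); the sign does not affect v_p). Step 3 — |x − y|_3 = 3^{-5} = 1/243.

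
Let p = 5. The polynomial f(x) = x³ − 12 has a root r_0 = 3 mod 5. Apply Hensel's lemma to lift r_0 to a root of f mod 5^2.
r_1 = 8 (mod 25)

Hensel: r_{i+1} = r_i − f(r_i)/f′(r_i) mod 5^{i+2}, where f′(x) = 3x². Iterate:
  r_0 = 3 (mod 5)
  r_1 = 8 (mod 25)
Final: r = 8 with f(r) ≡ 0 mod 5^2.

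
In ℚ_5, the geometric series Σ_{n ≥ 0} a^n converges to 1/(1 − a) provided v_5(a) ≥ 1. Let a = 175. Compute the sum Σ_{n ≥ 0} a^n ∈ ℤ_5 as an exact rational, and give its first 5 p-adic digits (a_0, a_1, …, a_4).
Σ a^n = 1/(1 − a) = -1/174;  first 5 digits = (1, 0, 2, 1, 4)

v_5(a) = 2 ≥ 1, so the series converges in ℤ_5 to 1/(1 − a) = 1/(1 − 175) = -1/174. Expand this rational in ℤ_5: compute digits iteratively via d_i = x_i mod 5, x_{i+1} = (x_i − d_i)/5. The first 5 digits are (1, 0, 2, 1, 4).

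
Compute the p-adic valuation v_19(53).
v_19(53) = 0

v_19(n) is the largest exponent k such that 19^k divides n. Factor out: 53 = 19^0 · 53. (Sign doesn't affect v_p.) So v_19(53) = 0.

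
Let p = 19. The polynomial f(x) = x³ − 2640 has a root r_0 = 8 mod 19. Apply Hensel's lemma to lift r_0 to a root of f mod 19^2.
r_1 = 350 (mod 361)

Hensel: r_{i+1} = r_i − f(r_i)/f′(r_i) mod 19^{i+2}, where f′(x) = 3x². Iterate:
  r_0 = 8 (mod 19)
  r_1 = 350 (mod 361)
Final: r = 350 with f(r) ≡ 0 mod 19^2.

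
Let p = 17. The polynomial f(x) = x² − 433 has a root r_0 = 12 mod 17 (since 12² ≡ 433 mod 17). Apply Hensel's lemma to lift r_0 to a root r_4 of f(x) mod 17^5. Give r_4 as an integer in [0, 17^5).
r_4 = 1332880 (mod 1419857)

Hensel's recurrence: r_{i+1} = r_i − f(r_i)·(f′(r_i))^{-1} mod 17^{i+2}, with f′(x) = 2x. Iterate:
  r_0 = 12 (mod 17)
  r_1 = 12 (mod 289)
  r_2 = 1457 (mod 4913)
  r_3 = 80065 (mod 83521)
  r_4 = 1332880 (mod 1419857)
Final: r_4 = 1332880, and one checks f(r_4) ≡ 0 mod 17^5.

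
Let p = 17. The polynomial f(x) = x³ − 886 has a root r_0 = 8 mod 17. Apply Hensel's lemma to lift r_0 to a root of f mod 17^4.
r_3 = 63894 (mod 83521)

Hensel: r_{i+1} = r_i − f(r_i)/f′(r_i) mod 17^{i+2}, where f′(x) = 3x². Iterate:
  r_0 = 8 (mod 17)
  r_1 = 25 (mod 289)
  r_2 = 25 (mod 4913)
  r_3 = 63894 (mod 83521)
Final: r = 63894 with f(r) ≡ 0 mod 17^4.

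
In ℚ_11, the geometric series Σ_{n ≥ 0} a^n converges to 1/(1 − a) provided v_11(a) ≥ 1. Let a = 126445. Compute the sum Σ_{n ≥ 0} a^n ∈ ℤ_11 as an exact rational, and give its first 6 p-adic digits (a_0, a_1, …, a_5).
Σ a^n = 1/(1 − a) = -1/126444;  first 6 digits = (1, 0, 0, 7, 8, 0)

v_11(a) = 3 ≥ 1, so the series converges in ℤ_11 to 1/(1 − a) = 1/(1 − 126445) = -1/126444. Expand this rational in ℤ_11: compute digits iteratively via d_i = x_i mod 11, x_{i+1} = (x_i − d_i)/11. The first 6 digits are (1, 0, 0, 7, 8, 0).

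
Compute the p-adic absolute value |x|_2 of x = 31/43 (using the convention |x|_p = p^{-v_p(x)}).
|31/43|_2 = 1

Step 1 — compute v_2(x) by factoring powers of 2 out of the numerator and denominator: v_2(31/43) = 0. Step 2 — apply |x|_p = p^{-v_p(x)} = 2^{0} = 1.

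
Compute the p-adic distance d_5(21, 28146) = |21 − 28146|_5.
d_5(21, 28146) = 1/3125

Step 1 — x − y = 21 − 28146 = -28125. Step 2 — v_5(-28125) = 5 (factor: -28125 = −(5^5 · 9); the sign does not affect v_p). Step 3 — |x − y|_5 = 5^{-5} = 1/3125.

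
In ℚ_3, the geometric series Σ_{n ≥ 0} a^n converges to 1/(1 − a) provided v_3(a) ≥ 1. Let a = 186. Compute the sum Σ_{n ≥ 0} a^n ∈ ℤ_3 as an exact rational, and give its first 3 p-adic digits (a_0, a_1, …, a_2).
Σ a^n = 1/(1 − a) = -1/185;  first 3 digits = (1, 2, 0)

v_3(a) = 1 ≥ 1, so the series converges in ℤ_3 to 1/(1 − a) = 1/(1 − 186) = -1/185. Expand this rational in ℤ_3: compute digits iteratively via d_i = x_i mod 3, x_{i+1} = (x_i − d_i)/3. The first 3 digits are (1, 2, 0).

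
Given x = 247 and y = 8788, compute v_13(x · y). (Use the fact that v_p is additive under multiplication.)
v_13(2170636) = 4

v_p(x) = 1 (factor: 247 = 13^1 · 19); v_p(y) = 3 (factor: 8788 = 13^3 · 4). Additivity: v_p(xy) = v_p(x) + v_p(y) = 1 + 3 = 4. (Direct check: xy = 2170636 = 13^4 · (76).)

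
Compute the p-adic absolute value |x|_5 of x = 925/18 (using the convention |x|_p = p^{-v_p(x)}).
|925/18|_5 = 1/25

Step 1 — compute v_5(x) by factoring powers of 5 out of the numerator and denominator: v_5(925/18) = 2. Step 2 — apply |x|_p = p^{-v_p(x)} = 5^{-2} = 1/25.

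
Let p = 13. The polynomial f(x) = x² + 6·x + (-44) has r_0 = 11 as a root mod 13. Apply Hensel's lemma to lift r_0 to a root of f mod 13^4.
r_3 = 8474 (mod 28561)

Hensel: r_{i+1} = r_i − f(r_i)·(f′(r_i))^{-1} mod 13^{i+2}, f′(x) = 2x + 6. Iterate:
  r_0 = 11 (mod 13)
  r_1 = 24 (mod 169)
  r_2 = 1883 (mod 2197)
  r_3 = 8474 (mod 28561)
Final: r = 8474 satisfies f(r) ≡ 0 mod 13^4.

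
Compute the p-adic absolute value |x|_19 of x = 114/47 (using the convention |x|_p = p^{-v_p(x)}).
|114/47|_19 = 1/19

Step 1 — compute v_19(x) by factoring powers of 19 out of the numerator and denominator: v_19(114/47) = 1. Step 2 — apply |x|_p = p^{-v_p(x)} = 19^{-1} = 1/19.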